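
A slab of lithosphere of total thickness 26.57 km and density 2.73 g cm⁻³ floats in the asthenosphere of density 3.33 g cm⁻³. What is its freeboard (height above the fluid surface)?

Floating equilibrium: submerged depth d = t ρ_obj/ρ_fluid = 26.57 km × 2.73/3.33 = 21.78 km.
Freeboard = t − d = 26.57 km − 21.78 km = 4.79 km.

4.79 km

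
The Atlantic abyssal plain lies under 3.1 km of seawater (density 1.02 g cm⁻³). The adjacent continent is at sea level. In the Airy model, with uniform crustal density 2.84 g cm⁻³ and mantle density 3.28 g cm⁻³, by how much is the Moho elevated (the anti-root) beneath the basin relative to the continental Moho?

Balancing pressure at the compensation depth: replacing crust with seawater at the top is compensated by replacing crust with mantle at the base: d (ρ_c − ρ_w) = a (ρ_m − ρ_c).
a = d (ρ_c − ρ_w)/(ρ_m − ρ_c) = 3.1 km × 1.82/0.44 = 12.8 km.

12.8 km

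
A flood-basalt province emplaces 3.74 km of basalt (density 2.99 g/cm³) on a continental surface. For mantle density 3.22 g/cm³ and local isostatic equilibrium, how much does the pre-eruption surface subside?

Subaerial loading: s = t ρ_load / ρ_m.
s = 3.74 km × 2.99/3.22 = 3.47 km.

3.47 km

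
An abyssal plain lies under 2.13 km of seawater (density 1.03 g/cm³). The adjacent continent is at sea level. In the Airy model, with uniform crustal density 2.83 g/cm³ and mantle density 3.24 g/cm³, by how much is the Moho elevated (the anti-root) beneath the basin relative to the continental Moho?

Equating mass per unit area of the two columns: replacing crust with seawater at the top is compensated by replacing crust with mantle at the base: d (ρ_c − ρ_w) = a (ρ_m − ρ_c).
a = d (ρ_c − ρ_w)/(ρ_m − ρ_c) = 2.13 km × 1.8/0.41 = 9.35 km.

9.35 km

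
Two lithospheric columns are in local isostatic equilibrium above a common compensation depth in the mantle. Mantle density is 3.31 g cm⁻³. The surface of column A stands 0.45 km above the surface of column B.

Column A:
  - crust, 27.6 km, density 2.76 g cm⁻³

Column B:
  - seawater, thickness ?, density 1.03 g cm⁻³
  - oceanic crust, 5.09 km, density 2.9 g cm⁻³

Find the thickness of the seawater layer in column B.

5.09 km

Take the compensation level at the base of the deeper column (depth z_c below the surface of column A) and equate Σ ρ_i t_i down to z_c; mantle fills any gap and the z_c terms cancel.
Column A: 27.6×2.76 + (z_c − 27.6)×3.31
Column B: 0.45×0 + x×1.03 + 5.09×2.9 + (z_c − 0.45 − 5.09 − x)×3.31
The z_c×3.31 term appears on both sides and cancels. Collect the known terms of each column as K = Σ(ρt)_known − 3.31 × (depth of known layers): K_A = 76.176 − 3.31×27.6 = −15.18; K_B = 14.761 − 3.31×(0.45 + 5.09) = −3.5764.
Balance: K_A = K_B − x×(3.31 − 1.03), so x = (K_B − K_A)/(3.31 − 1.03) = 11.6036/2.28 = 5.09 km.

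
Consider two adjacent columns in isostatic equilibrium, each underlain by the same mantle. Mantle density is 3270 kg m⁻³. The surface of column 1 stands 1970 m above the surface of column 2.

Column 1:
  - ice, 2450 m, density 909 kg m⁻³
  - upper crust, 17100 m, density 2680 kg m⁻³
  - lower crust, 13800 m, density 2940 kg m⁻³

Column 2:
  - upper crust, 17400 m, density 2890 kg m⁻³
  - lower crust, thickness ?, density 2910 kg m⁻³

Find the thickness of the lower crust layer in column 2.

Take the compensation level at the base of the deeper column (depth z_c below the surface of column 1) and equate Σ ρ_i t_i down to z_c; mantle fills any gap and the z_c terms cancel.
Column 1: 2450×909 + 17100×2680 + 13800×2940 + (z_c − 33350)×3270
Column 2: 1970×0 + 17400×2890 + x×2910 + (z_c − 1970 − 17400 − x)×3270
The z_c×3270 term appears on both sides and cancels. Collect the known terms of each column as K = Σ(ρt)_known − 3270 × (depth of known layers): K_1 = 88627050 − 3270×33350 = −20427450; K_2 = 50286000 − 3270×(1970 + 17400) = −13053900.
Balance: K_1 = K_2 − x×(3270 − 2910), so x = (K_2 − K_1)/(3270 − 2910) = 7373550/360 = 20500 m.

20500 m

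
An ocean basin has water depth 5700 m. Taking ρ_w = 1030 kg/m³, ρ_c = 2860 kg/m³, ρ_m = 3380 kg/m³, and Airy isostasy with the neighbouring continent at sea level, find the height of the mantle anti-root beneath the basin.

20100 m

Balancing pressure at the compensation depth: replacing crust with seawater at the top is compensated by replacing crust with mantle at the base: d (ρ_c − ρ_w) = a (ρ_m − ρ_c).
a = d (ρ_c − ρ_w)/(ρ_m − ρ_c) = 5700 m × 1830/520 = 20100 m.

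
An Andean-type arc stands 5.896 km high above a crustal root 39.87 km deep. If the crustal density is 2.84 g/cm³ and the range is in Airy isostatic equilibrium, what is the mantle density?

Airy balance: ρ_c h = (ρ_m − ρ_c) r → ρ_m = ρ_c (1 + h/r).
ρ_m = 2.84 × (1 + 5.896 km/39.87 km) = 3.26 g/cm³.

3.26 g/cm³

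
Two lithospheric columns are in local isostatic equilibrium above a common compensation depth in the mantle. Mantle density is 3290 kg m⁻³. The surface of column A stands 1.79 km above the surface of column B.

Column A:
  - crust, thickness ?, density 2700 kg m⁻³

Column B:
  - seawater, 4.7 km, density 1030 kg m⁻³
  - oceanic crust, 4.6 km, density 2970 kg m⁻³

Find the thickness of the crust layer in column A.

30.5 km

Take the compensation level at the base of the deeper column (depth z_c below the surface of column A) and equate Σ ρ_i t_i down to z_c; mantle fills any gap and the z_c terms cancel.
Column A: x×2700 + (z_c − 0 − x)×3290
Column B: 1.79×0 + 4.7×1030 + 4.6×2970 + (z_c − 1.79 − 9.3)×3290
The z_c×3290 term appears on both sides and cancels. Collect the known terms of each column as K = Σ(ρt)_known − 3290 × (depth of known layers): K_A = 0 − 3290×0 = 0; K_B = 18503 − 3290×(1.79 + 9.3) = −17983.1.
Balance: K_A − x×(3290 − 2700) = K_B, so x = (K_A − K_B)/(3290 − 2700) = 17983.1/590 = 30.5 km.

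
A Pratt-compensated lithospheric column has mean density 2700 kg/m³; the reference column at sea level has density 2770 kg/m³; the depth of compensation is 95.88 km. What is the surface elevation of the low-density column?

ρ_ref D = ρ (D + h) → h = D (ρ_ref − ρ)/ρ.
h = 95.88 km × (2770 − 2700)/2700 = 2.49 km.

2.49 km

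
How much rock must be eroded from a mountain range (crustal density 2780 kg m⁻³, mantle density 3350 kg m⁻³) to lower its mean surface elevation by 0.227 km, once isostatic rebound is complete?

1.33 km

Net drop Δ = e − u = e − e ρ_c/ρ_m = e (ρ_m − ρ_c)/ρ_m.
e = Δ ρ_m/(ρ_m − ρ_c) = 0.227 km × 3350/570 = 1.33 km.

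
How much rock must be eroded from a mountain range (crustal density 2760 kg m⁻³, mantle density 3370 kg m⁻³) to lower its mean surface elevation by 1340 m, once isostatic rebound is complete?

Net drop Δ = e − u = e − e ρ_c/ρ_m = e (ρ_m − ρ_c)/ρ_m.
e = Δ ρ_m/(ρ_m − ρ_c) = 1340 m × 3370/610 = 7400 m.

7400 m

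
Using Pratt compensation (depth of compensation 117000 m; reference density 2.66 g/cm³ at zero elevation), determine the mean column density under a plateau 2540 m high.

Pratt balance: ρ_ref D = ρ (D + h).
ρ = ρ_ref D/(D + h) = 2.66 × 117000 m/(117000 m + 2540 m) = 2.6 g/cm³.

2.6 g/cm³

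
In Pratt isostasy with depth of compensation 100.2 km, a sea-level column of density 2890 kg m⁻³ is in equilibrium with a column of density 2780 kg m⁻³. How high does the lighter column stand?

3.96 km

ρ_ref D = ρ (D + h) → h = D (ρ_ref − ρ)/ρ.
h = 100.2 km × (2890 − 2780)/2780 = 3.96 km.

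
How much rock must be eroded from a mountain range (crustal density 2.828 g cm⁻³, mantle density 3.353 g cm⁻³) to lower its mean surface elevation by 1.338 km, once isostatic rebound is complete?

Net drop Δ = e − u = e − e ρ_c/ρ_m = e (ρ_m − ρ_c)/ρ_m.
e = Δ ρ_m/(ρ_m − ρ_c) = 1.338 km × 3.353/0.525 = 8.55 km.

8.55 km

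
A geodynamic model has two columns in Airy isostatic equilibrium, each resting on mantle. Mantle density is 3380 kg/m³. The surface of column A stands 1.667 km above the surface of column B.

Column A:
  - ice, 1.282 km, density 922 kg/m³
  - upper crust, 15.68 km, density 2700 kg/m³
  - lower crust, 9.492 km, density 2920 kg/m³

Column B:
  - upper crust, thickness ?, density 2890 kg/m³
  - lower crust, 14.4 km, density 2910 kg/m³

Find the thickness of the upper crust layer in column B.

11.8 km

Take the compensation level at the base of the deeper column (depth z_c below the surface of column A) and equate Σ ρ_i t_i down to z_c; mantle fills any gap and the z_c terms cancel.
Column A: 1.282×922 + 15.68×2700 + 9.492×2920 + (z_c − 26.454)×3380
Column B: 1.667×0 + x×2890 + 14.4×2910 + (z_c − 1.667 − 14.4 − x)×3380
The z_c×3380 term appears on both sides and cancels. Collect the known terms of each column as K = Σ(ρt)_known − 3380 × (depth of known layers): K_A = 71234.644 − 3380×26.454 = −18179.876; K_B = 41904 − 3380×(1.667 + 14.4) = −12402.46.
Balance: K_A = K_B − x×(3380 − 2890), so x = (K_B − K_A)/(3380 − 2890) = 5777.42/490 = 11.8 km.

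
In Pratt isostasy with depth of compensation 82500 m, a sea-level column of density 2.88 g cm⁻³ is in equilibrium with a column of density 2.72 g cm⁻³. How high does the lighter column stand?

4850 m

ρ_ref D = ρ (D + h) → h = D (ρ_ref − ρ)/ρ.
h = 82500 m × (2.88 − 2.72)/2.72 = 4850 m.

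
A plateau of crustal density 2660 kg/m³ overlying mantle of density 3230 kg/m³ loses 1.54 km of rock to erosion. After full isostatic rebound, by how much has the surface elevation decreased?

0.272 km

Rebound u = e ρ_c/ρ_m = 1.54 km × 2660/3230 = 1.268 km.
Net surface drop = e − u = 1.54 km − 1.268 km = e (ρ_m − ρ_c)/ρ_m = 0.272 km.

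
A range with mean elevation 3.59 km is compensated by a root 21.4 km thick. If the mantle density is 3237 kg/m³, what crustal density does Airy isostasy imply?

ρ_c h = (ρ_m − ρ_c) r → ρ_c (h + r) = ρ_m r → ρ_c = ρ_m r / (h + r).
ρ_c = 3237 × 21.4 km / (3.59 km + 21.4 km) = 2770 kg/m³.

2770 kg/m³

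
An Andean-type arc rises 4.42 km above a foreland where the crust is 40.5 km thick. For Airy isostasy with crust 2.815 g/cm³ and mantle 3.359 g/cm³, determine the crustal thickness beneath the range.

67.8 km

Root depth r = h ρ_c / (ρ_m − ρ_c) = 4.42 km × 2.815 / 0.544 = 22.87 km.
Total thickness = T + h + r = 40.5 km + 4.42 km + 22.87 km = 67.8 km.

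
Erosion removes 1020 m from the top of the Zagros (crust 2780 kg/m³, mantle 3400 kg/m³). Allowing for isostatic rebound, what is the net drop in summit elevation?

186 m

Rebound u = e ρ_c/ρ_m = 1020 m × 2780/3400 = 834 m.
Net surface drop = e − u = 1020 m − 834 m = e (ρ_m − ρ_c)/ρ_m = 186 m.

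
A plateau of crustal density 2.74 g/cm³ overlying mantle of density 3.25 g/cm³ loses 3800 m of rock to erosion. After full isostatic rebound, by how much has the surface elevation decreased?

596 m

Rebound u = e ρ_c/ρ_m = 3800 m × 2.74/3.25 = 3204 m.
Net surface drop = e − u = 3800 m − 3204 m = e (ρ_m − ρ_c)/ρ_m = 596 m.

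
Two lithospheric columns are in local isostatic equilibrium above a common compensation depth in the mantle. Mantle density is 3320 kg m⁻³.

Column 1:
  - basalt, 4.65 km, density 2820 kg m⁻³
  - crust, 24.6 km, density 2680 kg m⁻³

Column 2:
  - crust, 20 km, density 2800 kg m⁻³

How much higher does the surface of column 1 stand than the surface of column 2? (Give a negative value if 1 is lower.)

2.31 km

For any compensation level in the mantle, the mantle terms cancel and isostasy reduces to e = (Σt_1 − Σt_2) − (Σ(ρt)_1 − Σ(ρt)_2) / ρ_m.
Σt_1 = 29.25 km; Σt_2 = 20 km; Σ(ρt)_1 = 79041; Σ(ρt)_2 = 56000 (in km·kg m⁻³).
e = (29.25 − 20) − (79041 − 56000) / 3320 = 2.31 km.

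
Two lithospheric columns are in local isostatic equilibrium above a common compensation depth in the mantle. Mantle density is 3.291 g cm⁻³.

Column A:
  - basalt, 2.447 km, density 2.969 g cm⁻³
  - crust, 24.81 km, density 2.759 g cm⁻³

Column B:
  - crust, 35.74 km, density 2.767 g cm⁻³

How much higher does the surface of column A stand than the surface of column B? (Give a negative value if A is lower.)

−1.44 km

For any compensation level in the mantle, the mantle terms cancel and isostasy reduces to e = (Σt_A − Σt_B) − (Σ(ρt)_A − Σ(ρt)_B) / ρ_m.
Σt_A = 27.257 km; Σt_B = 35.74 km; Σ(ρt)_A = 75.715933; Σ(ρt)_B = 98.89258 (in km·g cm⁻³).
e = (27.257 − 35.74) − (75.715933 − 98.89258) / 3.291 = −1.44 km.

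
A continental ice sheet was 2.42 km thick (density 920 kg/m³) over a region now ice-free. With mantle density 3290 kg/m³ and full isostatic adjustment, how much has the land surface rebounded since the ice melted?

0.677 km

Removing the load lets mantle flow back in; uplift u satisfies ρ_ice t = ρ_m u.
u = t ρ_ice/ρ_m = 2.42 km × 920/3290 = 0.677 km.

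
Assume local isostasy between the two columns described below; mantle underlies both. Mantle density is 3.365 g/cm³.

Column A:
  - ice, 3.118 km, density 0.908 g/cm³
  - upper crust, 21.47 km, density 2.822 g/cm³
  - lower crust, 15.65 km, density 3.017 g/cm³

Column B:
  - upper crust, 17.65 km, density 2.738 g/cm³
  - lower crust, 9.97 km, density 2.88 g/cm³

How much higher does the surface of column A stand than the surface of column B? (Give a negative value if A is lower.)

2.63 km

For any compensation level in the mantle, the mantle terms cancel and isostasy reduces to e = (Σt_A − Σt_B) − (Σ(ρt)_A − Σ(ρt)_B) / ρ_m.
Σt_A = 40.238 km; Σt_B = 27.62 km; Σ(ρt)_A = 110.635534; Σ(ρt)_B = 77.0393 (in km·g/cm³).
e = (40.238 − 27.62) − (110.635534 − 77.0393) / 3.365 = 2.63 km.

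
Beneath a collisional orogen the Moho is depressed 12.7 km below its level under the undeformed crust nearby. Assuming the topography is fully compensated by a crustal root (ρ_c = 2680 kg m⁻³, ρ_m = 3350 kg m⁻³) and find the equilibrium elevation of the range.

3.17 km

Isostatic balance requires: ρ_c h = (ρ_m − ρ_c) r.
h = r (ρ_m − ρ_c) / ρ_c = 12.7 km × (3350 − 2680) / 2680 = 3.17 km.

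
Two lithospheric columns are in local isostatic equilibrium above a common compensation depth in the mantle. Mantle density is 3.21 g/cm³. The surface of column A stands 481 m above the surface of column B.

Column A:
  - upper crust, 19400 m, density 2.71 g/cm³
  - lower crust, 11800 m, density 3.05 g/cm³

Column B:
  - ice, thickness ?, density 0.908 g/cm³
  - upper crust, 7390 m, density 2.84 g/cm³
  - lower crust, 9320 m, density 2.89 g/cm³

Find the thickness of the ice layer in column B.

Take the compensation level at the base of the deeper column (depth z_c below the surface of column A) and equate Σ ρ_i t_i down to z_c; mantle fills any gap and the z_c terms cancel.
Column A: 19400×2.71 + 11800×3.05 + (z_c − 31200)×3.21
Column B: 481×0 + x×0.908 + 7390×2.84 + 9320×2.89 + (z_c − 481 − 16710 − x)×3.21
The z_c×3.21 term appears on both sides and cancels. Collect the known terms of each column as K = Σ(ρt)_known − 3.21 × (depth of known layers): K_A = 88564 − 3.21×31200 = −11588; K_B = 47922.4 − 3.21×(481 + 16710) = −7260.71.
Balance: K_A = K_B − x×(3.21 − 0.908), so x = (K_B − K_A)/(3.21 − 0.908) = 4327.29/2.302 = 1880 m.

1880 m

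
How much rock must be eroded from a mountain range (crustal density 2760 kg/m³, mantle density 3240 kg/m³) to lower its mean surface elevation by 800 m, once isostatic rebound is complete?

5400 m

Net drop Δ = e − u = e − e ρ_c/ρ_m = e (ρ_m − ρ_c)/ρ_m.
e = Δ ρ_m/(ρ_m − ρ_c) = 800 m × 3240/480 = 5400 m.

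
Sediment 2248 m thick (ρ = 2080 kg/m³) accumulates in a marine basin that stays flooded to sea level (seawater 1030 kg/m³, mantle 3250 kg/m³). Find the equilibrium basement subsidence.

Submarine loading: the sediment displaces seawater, and the subsidence is in turn flooded, so s (ρ_m − ρ_w) = t (ρ_sed − ρ_w).
s = 2248 m × (2080 − 1030) / (3250 − 1030) = 1060 m.

1060 m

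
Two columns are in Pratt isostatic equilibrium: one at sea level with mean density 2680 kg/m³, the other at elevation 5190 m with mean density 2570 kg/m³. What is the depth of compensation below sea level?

ρ_ref D = ρ (D + h) → D (ρ_ref − ρ) = ρ h.
D = ρ h/(ρ_ref − ρ) = 2570 × 5190 m/(2680 − 2570) = 121000 m.

121000 m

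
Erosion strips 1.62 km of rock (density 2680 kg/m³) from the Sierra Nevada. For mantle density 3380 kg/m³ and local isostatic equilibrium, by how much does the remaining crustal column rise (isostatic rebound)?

1.28 km

Unloading: uplift u = e ρ_c/ρ_m = 1.62 km × 2680/3380 = 1.28 km.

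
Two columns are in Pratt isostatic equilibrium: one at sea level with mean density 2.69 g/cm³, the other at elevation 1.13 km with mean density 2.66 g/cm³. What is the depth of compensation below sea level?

ρ_ref D = ρ (D + h) → D (ρ_ref − ρ) = ρ h.
D = ρ h/(ρ_ref − ρ) = 2.66 × 1.13 km/(2.69 − 2.66) = 100 km.

100 km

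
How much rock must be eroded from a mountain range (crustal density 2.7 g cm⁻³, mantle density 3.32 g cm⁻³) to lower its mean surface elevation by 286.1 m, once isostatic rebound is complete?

Net drop Δ = e − u = e − e ρ_c/ρ_m = e (ρ_m − ρ_c)/ρ_m.
e = Δ ρ_m/(ρ_m − ρ_c) = 286.1 m × 3.32/0.62 = 1530 m.

1530 m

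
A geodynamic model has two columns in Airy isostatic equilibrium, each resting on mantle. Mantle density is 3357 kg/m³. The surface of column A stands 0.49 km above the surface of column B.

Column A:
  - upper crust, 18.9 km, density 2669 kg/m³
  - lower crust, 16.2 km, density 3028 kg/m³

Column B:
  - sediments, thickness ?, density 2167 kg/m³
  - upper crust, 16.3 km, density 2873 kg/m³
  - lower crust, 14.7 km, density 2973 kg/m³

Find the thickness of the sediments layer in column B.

2.65 km

Take the compensation level at the base of the deeper column (depth z_c below the surface of column A) and equate Σ ρ_i t_i down to z_c; mantle fills any gap and the z_c terms cancel.
Column A: 18.9×2669 + 16.2×3028 + (z_c − 35.1)×3357
Column B: 0.49×0 + x×2167 + 16.3×2873 + 14.7×2973 + (z_c − 0.49 − 31 − x)×3357
The z_c×3357 term appears on both sides and cancels. Collect the known terms of each column as K = Σ(ρt)_known − 3357 × (depth of known layers): K_A = 99497.7 − 3357×35.1 = −18333; K_B = 90533 − 3357×(0.49 + 31) = −15178.93.
Balance: K_A = K_B − x×(3357 − 2167), so x = (K_B − K_A)/(3357 − 2167) = 3154.07/1190 = 2.65 km.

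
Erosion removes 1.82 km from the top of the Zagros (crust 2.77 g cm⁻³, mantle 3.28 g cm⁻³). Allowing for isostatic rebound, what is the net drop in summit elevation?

Rebound u = e ρ_c/ρ_m = 1.82 km × 2.77/3.28 = 1.537 km.
Net surface drop = e − u = 1.82 km − 1.537 km = e (ρ_m − ρ_c)/ρ_m = 0.283 km.

0.283 km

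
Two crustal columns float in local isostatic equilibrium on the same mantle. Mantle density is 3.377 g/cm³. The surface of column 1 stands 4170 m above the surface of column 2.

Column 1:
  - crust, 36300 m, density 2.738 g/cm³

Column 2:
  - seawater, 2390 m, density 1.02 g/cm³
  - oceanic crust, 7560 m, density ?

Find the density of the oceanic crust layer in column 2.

2.92 g/cm³

Take the compensation level at the base of the deeper column (depth z_c below the surface of column 1) and equate Σ ρ_i t_i down to z_c; mantle fills any gap and the z_c terms cancel.
Column 1: 36300×2.738 + (z_c − 36300)×3.377
Column 2: 4170×0 + 2390×1.02 + 7560×ρ + (z_c − 4170 − 9950)×3.377
The z_c×3.377 term appears on both sides and cancels. Collect the known terms of each column as K = Σ(ρt)_known − 3.377 × (depth of known layers): K_1 = 99389.4 − 3.377×36300 = −23195.7; K_2 = 2437.8 − 3.377×(4170 + 9950) = −45245.44.
Balance: K_1 = K_2 + 7560×ρ, so ρ = (K_1 − K_2)/7560 = 22049.7/7560 = 2.92 g/cm³.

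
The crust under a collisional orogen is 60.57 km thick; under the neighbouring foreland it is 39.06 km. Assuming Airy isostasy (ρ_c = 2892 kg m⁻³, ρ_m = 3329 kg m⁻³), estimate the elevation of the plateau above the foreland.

2.82 km

Excess crust Δ = 60.57 km − 39.06 km = 21.51 km, split between elevation h and root r with h + r = Δ.
Airy balance ρ_c h = (ρ_m − ρ_c) r gives r = h ρ_c/(ρ_m − ρ_c), so h (1 + ρ_c/(ρ_m − ρ_c)) = Δ, i.e. h = Δ (ρ_m − ρ_c)/ρ_m.
h = 21.51 km × 437/3329 = 2.82 km.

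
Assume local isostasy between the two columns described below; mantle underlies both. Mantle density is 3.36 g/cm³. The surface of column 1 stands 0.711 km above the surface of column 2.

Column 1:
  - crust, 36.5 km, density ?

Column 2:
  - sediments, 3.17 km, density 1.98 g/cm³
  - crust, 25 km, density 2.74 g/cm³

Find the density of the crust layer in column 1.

2.75 g/cm³

Take the compensation level at the base of the deeper column (depth z_c below the surface of column 1) and equate Σ ρ_i t_i down to z_c; mantle fills any gap and the z_c terms cancel.
Column 1: 36.5×ρ + (z_c − 36.5)×3.36
Column 2: 0.711×0 + 3.17×1.98 + 25×2.74 + (z_c − 0.711 − 28.17)×3.36
The z_c×3.36 term appears on both sides and cancels. Collect the known terms of each column as K = Σ(ρt)_known − 3.36 × (depth of known layers): K_1 = 0 − 3.36×36.5 = −122.64; K_2 = 74.7766 − 3.36×(0.711 + 28.17) = −22.26356.
Balance: K_1 + 36.5×ρ = K_2, so ρ = (K_2 − K_1)/36.5 = 100.376/36.5 = 2.75 g/cm³.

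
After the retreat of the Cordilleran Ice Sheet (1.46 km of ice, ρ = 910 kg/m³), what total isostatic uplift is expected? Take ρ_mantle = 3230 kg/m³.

Removing the load lets mantle flow back in; uplift u satisfies ρ_ice t = ρ_m u.
u = t ρ_ice/ρ_m = 1.46 km × 910/3230 = 0.411 km.

0.411 km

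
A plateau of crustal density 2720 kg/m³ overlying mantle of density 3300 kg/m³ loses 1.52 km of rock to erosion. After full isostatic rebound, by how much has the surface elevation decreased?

Rebound u = e ρ_c/ρ_m = 1.52 km × 2720/3300 = 1.253 km.
Net surface drop = e − u = 1.52 km − 1.253 km = e (ρ_m − ρ_c)/ρ_m = 0.267 km.

0.267 km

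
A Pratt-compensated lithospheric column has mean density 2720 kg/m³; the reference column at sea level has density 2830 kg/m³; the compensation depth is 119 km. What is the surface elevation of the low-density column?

ρ_ref D = ρ (D + h) → h = D (ρ_ref − ρ)/ρ.
h = 119 km × (2830 − 2720)/2720 = 4.81 km.

4.81 km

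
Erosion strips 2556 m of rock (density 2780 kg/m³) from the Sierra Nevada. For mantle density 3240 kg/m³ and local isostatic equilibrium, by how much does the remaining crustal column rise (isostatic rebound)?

Unloading: uplift u = e ρ_c/ρ_m = 2556 m × 2780/3240 = 2190 m.

2190 m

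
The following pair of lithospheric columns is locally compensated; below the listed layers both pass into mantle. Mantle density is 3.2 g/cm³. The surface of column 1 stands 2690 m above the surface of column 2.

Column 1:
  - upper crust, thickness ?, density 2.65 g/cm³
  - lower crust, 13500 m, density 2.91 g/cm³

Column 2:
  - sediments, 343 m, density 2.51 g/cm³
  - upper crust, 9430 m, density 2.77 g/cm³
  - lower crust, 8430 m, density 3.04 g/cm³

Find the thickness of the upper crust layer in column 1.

18800 m

Take the compensation level at the base of the deeper column (depth z_c below the surface of column 1) and equate Σ ρ_i t_i down to z_c; mantle fills any gap and the z_c terms cancel.
Column 1: x×2.65 + 13500×2.91 + (z_c − 13500 − x)×3.2
Column 2: 2690×0 + 343×2.51 + 9430×2.77 + 8430×3.04 + (z_c − 2690 − 18203)×3.2
The z_c×3.2 term appears on both sides and cancels. Collect the known terms of each column as K = Σ(ρt)_known − 3.2 × (depth of known layers): K_1 = 39285 − 3.2×13500 = −3915; K_2 = 52609.23 − 3.2×(2690 + 18203) = −14248.37.
Balance: K_1 − x×(3.2 − 2.65) = K_2, so x = (K_1 − K_2)/(3.2 − 2.65) = 10333.4/0.55 = 18800 m.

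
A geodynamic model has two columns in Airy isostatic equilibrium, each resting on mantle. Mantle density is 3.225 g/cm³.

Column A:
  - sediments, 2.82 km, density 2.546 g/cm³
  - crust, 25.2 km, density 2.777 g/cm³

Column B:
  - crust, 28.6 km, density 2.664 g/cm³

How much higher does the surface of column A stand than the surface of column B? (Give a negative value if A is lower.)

For any compensation level in the mantle, the mantle terms cancel and isostasy reduces to e = (Σt_A − Σt_B) − (Σ(ρt)_A − Σ(ρt)_B) / ρ_m.
Σt_A = 28.02 km; Σt_B = 28.6 km; Σ(ρt)_A = 77.16012; Σ(ρt)_B = 76.1904 (in km·g/cm³).
e = (28.02 − 28.6) − (77.16012 − 76.1904) / 3.225 = −0.881 km.

−0.881 km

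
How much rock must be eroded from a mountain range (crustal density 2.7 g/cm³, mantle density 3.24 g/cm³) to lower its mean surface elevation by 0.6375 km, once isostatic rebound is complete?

3.83 km

Net drop Δ = e − u = e − e ρ_c/ρ_m = e (ρ_m − ρ_c)/ρ_m.
e = Δ ρ_m/(ρ_m − ρ_c) = 0.6375 km × 3.24/0.54 = 3.83 km.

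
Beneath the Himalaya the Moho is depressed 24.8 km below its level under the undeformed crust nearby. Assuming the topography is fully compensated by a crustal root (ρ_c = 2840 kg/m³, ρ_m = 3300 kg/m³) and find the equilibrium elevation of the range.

By Archimedes' principle applied to the lithosphere: ρ_c h = (ρ_m − ρ_c) r.
h = r (ρ_m − ρ_c) / ρ_c = 24.8 km × (3300 − 2840) / 2840 = 4.02 km.

4.02 km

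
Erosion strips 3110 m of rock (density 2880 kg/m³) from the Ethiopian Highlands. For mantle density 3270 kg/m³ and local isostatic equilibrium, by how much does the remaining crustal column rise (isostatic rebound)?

Unloading: uplift u = e ρ_c/ρ_m = 3110 m × 2880/3270 = 2740 m.

2740 m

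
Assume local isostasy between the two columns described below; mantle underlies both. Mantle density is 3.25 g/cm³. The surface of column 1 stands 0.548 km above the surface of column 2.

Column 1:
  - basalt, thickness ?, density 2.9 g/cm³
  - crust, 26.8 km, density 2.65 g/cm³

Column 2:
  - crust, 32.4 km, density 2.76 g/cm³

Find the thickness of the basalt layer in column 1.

4.51 km

Take the compensation level at the base of the deeper column (depth z_c below the surface of column 1) and equate Σ ρ_i t_i down to z_c; mantle fills any gap and the z_c terms cancel.
Column 1: x×2.9 + 26.8×2.65 + (z_c − 26.8 − x)×3.25
Column 2: 0.548×0 + 32.4×2.76 + (z_c − 0.548 − 32.4)×3.25
The z_c×3.25 term appears on both sides and cancels. Collect the known terms of each column as K = Σ(ρt)_known − 3.25 × (depth of known layers): K_1 = 71.02 − 3.25×26.8 = −16.08; K_2 = 89.424 − 3.25×(0.548 + 32.4) = −17.657.
Balance: K_1 − x×(3.25 − 2.9) = K_2, so x = (K_1 − K_2)/(3.25 − 2.9) = 1.577/0.35 = 4.51 km.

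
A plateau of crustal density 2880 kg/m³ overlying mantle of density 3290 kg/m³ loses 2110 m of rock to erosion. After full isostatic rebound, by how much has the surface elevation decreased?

263 m

Rebound u = e ρ_c/ρ_m = 2110 m × 2880/3290 = 1847 m.
Net surface drop = e − u = 2110 m − 1847 m = e (ρ_m − ρ_c)/ρ_m = 263 m.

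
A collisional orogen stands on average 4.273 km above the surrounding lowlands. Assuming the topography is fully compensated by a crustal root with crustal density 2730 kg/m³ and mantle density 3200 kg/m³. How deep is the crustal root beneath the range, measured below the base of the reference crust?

24.8 km

Isostatic balance requires: the weight of the topography is balanced by the buoyancy of the root, ρ_c h = (ρ_m − ρ_c) r.
r = h · ρ_c / (ρ_m − ρ_c) = 4.273 km × 2730 / (3200 − 2730) = 24.8 km.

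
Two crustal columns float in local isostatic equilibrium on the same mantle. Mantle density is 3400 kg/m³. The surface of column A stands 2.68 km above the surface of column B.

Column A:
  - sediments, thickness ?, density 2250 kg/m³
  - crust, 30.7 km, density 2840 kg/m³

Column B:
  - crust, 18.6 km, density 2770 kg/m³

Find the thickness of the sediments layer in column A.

Take the compensation level at the base of the deeper column (depth z_c below the surface of column A) and equate Σ ρ_i t_i down to z_c; mantle fills any gap and the z_c terms cancel.
Column A: x×2250 + 30.7×2840 + (z_c − 30.7 − x)×3400
Column B: 2.68×0 + 18.6×2770 + (z_c − 2.68 − 18.6)×3400
The z_c×3400 term appears on both sides and cancels. Collect the known terms of each column as K = Σ(ρt)_known − 3400 × (depth of known layers): K_A = 87188 − 3400×30.7 = −17192; K_B = 51522 − 3400×(2.68 + 18.6) = −20830.
Balance: K_A − x×(3400 − 2250) = K_B, so x = (K_A − K_B)/(3400 − 2250) = 3638/1150 = 3.16 km.

3.16 km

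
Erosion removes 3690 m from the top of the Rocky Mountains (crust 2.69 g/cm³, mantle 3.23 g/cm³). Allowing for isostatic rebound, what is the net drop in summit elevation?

617 m

Rebound u = e ρ_c/ρ_m = 3690 m × 2.69/3.23 = 3073 m.
Net surface drop = e − u = 3690 m − 3073 m = e (ρ_m − ρ_c)/ρ_m = 617 m.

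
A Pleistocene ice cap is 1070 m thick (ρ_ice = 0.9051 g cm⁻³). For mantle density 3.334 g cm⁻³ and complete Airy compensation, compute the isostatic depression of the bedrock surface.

For local isostatic compensation: the ice load ρ_ice t is balanced by mantle displaced below, ρ_m s.
s = t ρ_ice / ρ_m = 1070 m × 0.9051/3.334 = 290 m.

290 m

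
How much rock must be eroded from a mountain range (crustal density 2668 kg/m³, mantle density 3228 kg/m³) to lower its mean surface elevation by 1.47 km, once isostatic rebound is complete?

Net drop Δ = e − u = e − e ρ_c/ρ_m = e (ρ_m − ρ_c)/ρ_m.
e = Δ ρ_m/(ρ_m − ρ_c) = 1.47 km × 3228/560 = 8.47 km.

8.47 km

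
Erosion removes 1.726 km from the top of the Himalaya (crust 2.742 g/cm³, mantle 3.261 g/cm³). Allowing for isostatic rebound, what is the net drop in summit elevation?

Rebound u = e ρ_c/ρ_m = 1.726 km × 2.742/3.261 = 1.451 km.
Net surface drop = e − u = 1.726 km − 1.451 km = e (ρ_m − ρ_c)/ρ_m = 0.275 km.

0.275 km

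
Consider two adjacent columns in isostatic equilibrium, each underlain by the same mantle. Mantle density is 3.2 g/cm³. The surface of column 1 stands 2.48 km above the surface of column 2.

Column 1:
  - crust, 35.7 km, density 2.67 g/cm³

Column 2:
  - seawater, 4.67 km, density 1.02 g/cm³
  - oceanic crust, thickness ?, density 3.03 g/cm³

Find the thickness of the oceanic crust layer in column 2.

4.73 km

Take the compensation level at the base of the deeper column (depth z_c below the surface of column 1) and equate Σ ρ_i t_i down to z_c; mantle fills any gap and the z_c terms cancel.
Column 1: 35.7×2.67 + (z_c − 35.7)×3.2
Column 2: 2.48×0 + 4.67×1.02 + x×3.03 + (z_c − 2.48 − 4.67 − x)×3.2
The z_c×3.2 term appears on both sides and cancels. Collect the known terms of each column as K = Σ(ρt)_known − 3.2 × (depth of known layers): K_1 = 95.319 − 3.2×35.7 = −18.921; K_2 = 4.7634 − 3.2×(2.48 + 4.67) = −18.1166.
Balance: K_1 = K_2 − x×(3.2 − 3.03), so x = (K_2 − K_1)/(3.2 − 3.03) = 0.8044/0.17 = 4.73 km.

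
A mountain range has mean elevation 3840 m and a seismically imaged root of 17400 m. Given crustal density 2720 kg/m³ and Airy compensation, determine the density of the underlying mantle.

3320 kg/m³

Airy balance: ρ_c h = (ρ_m − ρ_c) r → ρ_m = ρ_c (1 + h/r).
ρ_m = 2720 × (1 + 3840 m/17400 m) = 3320 kg/m³.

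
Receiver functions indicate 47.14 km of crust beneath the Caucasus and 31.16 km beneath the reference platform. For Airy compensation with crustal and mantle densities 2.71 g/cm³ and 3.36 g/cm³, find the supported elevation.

Excess crust Δ = 47.14 km − 31.16 km = 15.98 km, split between elevation h and root r with h + r = Δ.
Airy balance ρ_c h = (ρ_m − ρ_c) r gives r = h ρ_c/(ρ_m − ρ_c), so h (1 + ρ_c/(ρ_m − ρ_c)) = Δ, i.e. h = Δ (ρ_m − ρ_c)/ρ_m.
h = 15.98 km × 0.65/3.36 = 3.09 km.

3.09 km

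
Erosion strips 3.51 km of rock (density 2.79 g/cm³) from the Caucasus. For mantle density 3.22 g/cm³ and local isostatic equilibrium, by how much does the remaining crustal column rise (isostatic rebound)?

3.04 km

Unloading: uplift u = e ρ_c/ρ_m = 3.51 km × 2.79/3.22 = 3.04 km.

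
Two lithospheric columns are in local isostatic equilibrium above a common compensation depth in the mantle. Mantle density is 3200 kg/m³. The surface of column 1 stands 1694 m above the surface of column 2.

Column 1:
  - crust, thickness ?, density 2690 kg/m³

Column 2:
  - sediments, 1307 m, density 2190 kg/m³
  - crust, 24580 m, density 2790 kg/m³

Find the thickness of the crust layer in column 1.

Take the compensation level at the base of the deeper column (depth z_c below the surface of column 1) and equate Σ ρ_i t_i down to z_c; mantle fills any gap and the z_c terms cancel.
Column 1: x×2690 + (z_c − 0 − x)×3200
Column 2: 1694×0 + 1307×2190 + 24580×2790 + (z_c − 1694 − 25887)×3200
The z_c×3200 term appears on both sides and cancels. Collect the known terms of each column as K = Σ(ρt)_known − 3200 × (depth of known layers): K_1 = 0 − 3200×0 = 0; K_2 = 71440530 − 3200×(1694 + 25887) = −16818670.
Balance: K_1 − x×(3200 − 2690) = K_2, so x = (K_1 − K_2)/(3200 − 2690) = 16818700/510 = 33000 m.

33000 m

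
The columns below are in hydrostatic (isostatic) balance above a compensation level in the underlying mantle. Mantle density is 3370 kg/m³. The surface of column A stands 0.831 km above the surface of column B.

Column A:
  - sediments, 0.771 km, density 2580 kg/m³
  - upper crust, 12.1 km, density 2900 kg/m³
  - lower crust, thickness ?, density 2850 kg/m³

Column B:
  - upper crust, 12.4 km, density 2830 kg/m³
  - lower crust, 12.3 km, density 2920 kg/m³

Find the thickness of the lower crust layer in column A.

Take the compensation level at the base of the deeper column (depth z_c below the surface of column A) and equate Σ ρ_i t_i down to z_c; mantle fills any gap and the z_c terms cancel.
Column A: 0.771×2580 + 12.1×2900 + x×2850 + (z_c − 12.871 − x)×3370
Column B: 0.831×0 + 12.4×2830 + 12.3×2920 + (z_c − 0.831 − 24.7)×3370
The z_c×3370 term appears on both sides and cancels. Collect the known terms of each column as K = Σ(ρt)_known − 3370 × (depth of known layers): K_A = 37079.18 − 3370×12.871 = −6296.09; K_B = 71008 − 3370×(0.831 + 24.7) = −15031.47.
Balance: K_A − x×(3370 − 2850) = K_B, so x = (K_A − K_B)/(3370 − 2850) = 8735.38/520 = 16.8 km.

16.8 km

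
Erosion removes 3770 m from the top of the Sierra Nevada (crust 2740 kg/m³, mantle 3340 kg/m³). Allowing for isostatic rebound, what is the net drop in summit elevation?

Rebound u = e ρ_c/ρ_m = 3770 m × 2740/3340 = 3093 m.
Net surface drop = e − u = 3770 m − 3093 m = e (ρ_m − ρ_c)/ρ_m = 677 m.

677 m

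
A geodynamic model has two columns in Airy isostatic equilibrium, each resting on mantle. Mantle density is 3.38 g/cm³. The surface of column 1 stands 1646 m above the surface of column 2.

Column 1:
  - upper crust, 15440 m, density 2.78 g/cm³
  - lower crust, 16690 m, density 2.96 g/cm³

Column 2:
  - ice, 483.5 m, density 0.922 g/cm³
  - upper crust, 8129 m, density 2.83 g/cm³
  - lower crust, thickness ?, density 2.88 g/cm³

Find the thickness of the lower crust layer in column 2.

Take the compensation level at the base of the deeper column (depth z_c below the surface of column 1) and equate Σ ρ_i t_i down to z_c; mantle fills any gap and the z_c terms cancel.
Column 1: 15440×2.78 + 16690×2.96 + (z_c − 32130)×3.38
Column 2: 1646×0 + 483.5×0.922 + 8129×2.83 + x×2.88 + (z_c − 1646 − 8612.5 − x)×3.38
The z_c×3.38 term appears on both sides and cancels. Collect the known terms of each column as K = Σ(ρt)_known − 3.38 × (depth of known layers): K_1 = 92325.6 − 3.38×32130 = −16273.8; K_2 = 23450.857 − 3.38×(1646 + 8612.5) = −11222.873.
Balance: K_1 = K_2 − x×(3.38 − 2.88), so x = (K_2 − K_1)/(3.38 − 2.88) = 5050.93/0.5 = 10100 m.

10100 m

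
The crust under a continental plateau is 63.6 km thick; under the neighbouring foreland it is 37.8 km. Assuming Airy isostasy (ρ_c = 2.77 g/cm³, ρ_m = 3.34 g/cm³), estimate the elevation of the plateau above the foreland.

4.4 km

Excess crust Δ = 63.6 km − 37.8 km = 25.8 km, split between elevation h and root r with h + r = Δ.
Airy balance ρ_c h = (ρ_m − ρ_c) r gives r = h ρ_c/(ρ_m − ρ_c), so h (1 + ρ_c/(ρ_m − ρ_c)) = Δ, i.e. h = Δ (ρ_m − ρ_c)/ρ_m.
h = 25.8 km × 0.57/3.34 = 4.4 km.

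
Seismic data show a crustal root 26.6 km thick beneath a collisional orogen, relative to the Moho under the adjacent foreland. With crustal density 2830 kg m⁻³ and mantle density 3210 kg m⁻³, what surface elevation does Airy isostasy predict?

3.57 km

Isostatic balance requires: ρ_c h = (ρ_m − ρ_c) r.
h = r (ρ_m − ρ_c) / ρ_c = 26.6 km × (3210 − 2830) / 2830 = 3.57 km.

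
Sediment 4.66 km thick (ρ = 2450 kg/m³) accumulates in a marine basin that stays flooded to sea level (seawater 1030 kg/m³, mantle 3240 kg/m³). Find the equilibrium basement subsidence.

Submarine loading: the sediment displaces seawater, and the subsidence is in turn flooded, so s (ρ_m − ρ_w) = t (ρ_sed − ρ_w).
s = 4.66 km × (2450 − 1030) / (3240 − 1030) = 2.99 km.

2.99 km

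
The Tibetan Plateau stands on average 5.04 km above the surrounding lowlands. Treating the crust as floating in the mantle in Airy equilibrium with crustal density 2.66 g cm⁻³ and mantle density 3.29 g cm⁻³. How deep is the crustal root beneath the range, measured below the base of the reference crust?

Equating mass per unit area of the two columns: the weight of the topography is balanced by the buoyancy of the root, ρ_c h = (ρ_m − ρ_c) r.
r = h · ρ_c / (ρ_m − ρ_c) = 5.04 km × 2.66 / (3.29 − 2.66) = 21.3 km.

21.3 km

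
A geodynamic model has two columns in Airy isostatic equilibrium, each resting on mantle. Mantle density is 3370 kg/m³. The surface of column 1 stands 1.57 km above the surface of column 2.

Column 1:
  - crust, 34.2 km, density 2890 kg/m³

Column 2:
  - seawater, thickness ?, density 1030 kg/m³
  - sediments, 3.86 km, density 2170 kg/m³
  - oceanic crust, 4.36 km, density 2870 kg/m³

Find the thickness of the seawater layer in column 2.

1.84 km

Take the compensation level at the base of the deeper column (depth z_c below the surface of column 1) and equate Σ ρ_i t_i down to z_c; mantle fills any gap and the z_c terms cancel.
Column 1: 34.2×2890 + (z_c − 34.2)×3370
Column 2: 1.57×0 + x×1030 + 3.86×2170 + 4.36×2870 + (z_c − 1.57 − 8.22 − x)×3370
The z_c×3370 term appears on both sides and cancels. Collect the known terms of each column as K = Σ(ρt)_known − 3370 × (depth of known layers): K_1 = 98838 − 3370×34.2 = −16416; K_2 = 20889.4 − 3370×(1.57 + 8.22) = −12102.9.
Balance: K_1 = K_2 − x×(3370 − 1030), so x = (K_2 − K_1)/(3370 − 1030) = 4313.1/2340 = 1.84 km.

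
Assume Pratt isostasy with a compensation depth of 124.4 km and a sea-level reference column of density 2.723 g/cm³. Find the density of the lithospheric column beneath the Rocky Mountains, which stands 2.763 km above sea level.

2.66 g/cm³

Pratt balance: ρ_ref D = ρ (D + h).
ρ = ρ_ref D/(D + h) = 2.723 × 124.4 km/(124.4 km + 2.763 km) = 2.66 g/cm³.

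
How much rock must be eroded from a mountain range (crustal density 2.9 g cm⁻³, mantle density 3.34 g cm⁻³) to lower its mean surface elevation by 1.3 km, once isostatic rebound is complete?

9.87 km

Net drop Δ = e − u = e − e ρ_c/ρ_m = e (ρ_m − ρ_c)/ρ_m.
e = Δ ρ_m/(ρ_m − ρ_c) = 1.3 km × 3.34/0.44 = 9.87 km.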